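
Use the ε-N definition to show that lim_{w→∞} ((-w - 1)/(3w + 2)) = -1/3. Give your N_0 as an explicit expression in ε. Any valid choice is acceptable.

N_0 = (1/9)/ε

Suppose ε > 0. We seek N_0 > 0 such that w > N_0 implies |(-w - 1)/(3w + 2) + 1/3| < ε.
(-w - 1)/(3w + 2) + 1/3 = (3(-w - 1) − (-1)(3w + 2)) / (3(3w + 2)) = -1/(3(3w + 2)).
For w > 0 we have 3w + 2 > 3w, so |(-w - 1)/(3w + 2) + 1/3| = 1/(3(3w + 2)) < 1/(3·3w) = (1/9)/w.
Thus |(-w - 1)/(3w + 2) + 1/3| < ε whenever w > (1/9)/ε.
Take N_0 = (1/9)/ε. If w > N_0 then |(-w - 1)/(3w + 2) + 1/3| < (1/9)/w < ε.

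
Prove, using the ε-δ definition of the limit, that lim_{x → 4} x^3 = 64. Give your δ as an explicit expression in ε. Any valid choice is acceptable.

Fix ε > 0. We seek δ > 0 with 0 < |x − 4| < δ ⇒ |x^3 − 64| < ε.
Factor: x^3 − 64 = (x − 4)(x^2 + 4x + 16), so |x^3 − 64| = |x − 4|·|x^2 + 4x + 16|.
Impose δ ≤ 1 so that |x| < 5; then |x^2 + 4x + 16| ≤ 61.
Hence |x^3 − 64| ≤ 61|x − 4|, which is < ε once |x − 4| < ε/61.
Take δ = min(1, ε/61). If 0 < |x − 4| < δ then both bounds hold and |x^3 − 64| ≤ 61|x − 4| < 61·(ε/61) = ε.

δ = min(1, ε/61)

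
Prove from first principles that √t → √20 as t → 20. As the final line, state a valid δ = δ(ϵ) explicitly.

Suppose ϵ > 0. We want δ > 0 such that 0 < |t − 20| < δ implies |√t − √20| < ϵ.
Rationalise: √t − √20 = (t − 20)/(√t + √20), so |√t − √20| = |t − 20|/(√t + √20).
Restrict δ ≤ 20 so that |t − 20| < 20 forces t > 0, and then √t + √20 > √20.
Hence |√t − √20| < |t − 20|/√20, which is < ϵ once |t − 20| < √20·ϵ.
Take δ = min(20, √20·ϵ). If 0 < |t − 20| < δ then t > 0 and |√t − √20| < |t − 20|/√20 < ϵ.

δ = min(20, √20·ϵ)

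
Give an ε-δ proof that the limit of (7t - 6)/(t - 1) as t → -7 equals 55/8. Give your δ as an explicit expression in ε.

δ = min(4, 32ε)

Let ε > 0. We want δ > 0 with 0 < |t + 7| < δ ⇒ |(7t - 6)/(t - 1) − (55/8)| < ε.
Combining over a common denominator, (7t - 6)/(t - 1) − (55/8) = [(7t - 6)·(-8) − (-55)·(t - 1)] / [(-8)·(t - 1)] = -1(t + 7) / ((-8)(t - 1)).
So |(7t - 6)/(t - 1) − (55/8)| = |t + 7| / (8·|t − 1|).
Require δ ≤ 4, so |t − 1| ≥ |-8| − |t + 7| > 8 − 4 = 4.
Hence |(7t - 6)/(t - 1) − (55/8)| < |t + 7|/(8·4) = (1/32)|t + 7|, which is < ε once |t + 7| < 32ε.
Take δ = min(4, 32ε). Then 0 < |t + 7| < δ forces both bounds, so |(7t - 6)/(t - 1) − (55/8)| < ε.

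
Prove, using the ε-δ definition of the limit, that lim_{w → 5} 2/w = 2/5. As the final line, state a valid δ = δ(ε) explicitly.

δ = min(5/2, (25/4)ε)

Fix ε > 0. We seek δ > 0 such that 0 < |w − 5| < δ implies |2/w − (2/5)| < ε.
|2/w − (2/5)| = 2·|5 − w|/(5·|w|) = 2|w − 5|/(5|w|).
Require δ ≤ 5/2 so that |w| > 5 − 5/2 = 5/2, hence 5|w| > 25/2.
Then |2/w − (2/5)| < 2|w − 5|/(25/2), which is < ε when |w − 5| < (25/4)ε.
Take δ = min(5/2, (25/4)ε). Then 0 < |w − 5| < δ gives both |w − 5| < 5/2 and |w − 5| < (25/4)ε, so |2/w − (2/5)| < ε.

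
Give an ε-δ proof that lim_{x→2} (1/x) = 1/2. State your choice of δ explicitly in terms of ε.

Suppose ε > 0. We seek δ > 0 such that 0 < |x − 2| < δ implies |1/x − (1/2)| < ε.
|1/x − (1/2)| = |2 − x|/(2·|x|) = |x − 2|/(2|x|).
Restrict δ ≤ 1. Then |x − 2| < 1 gives |x| > 1, so 2|x| > 2.
Then |1/x − (1/2)| < |x − 2|/2, which is < ε when |x − 2| < 2ε.
Take δ = min(1, 2ε). Then 0 < |x − 2| < δ gives both |x − 2| < 1 and |x − 2| < 2ε, so |1/x − (1/2)| < ε.

δ = min(1, 2ε)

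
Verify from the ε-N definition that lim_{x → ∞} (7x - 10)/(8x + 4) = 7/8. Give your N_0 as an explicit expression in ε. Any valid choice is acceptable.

N_0 = (27/16)/ε

Fix ε > 0. We seek N_0 > 0 such that x > N_0 implies |(7x - 10)/(8x + 4) − (7/8)| < ε.
(7x - 10)/(8x + 4) − (7/8) = (8(7x - 10) − 7(8x + 4)) / (8(8x + 4)) = -108/(8(8x + 4)).
For x > 0 we have 8x + 4 > 8x, so |(7x - 10)/(8x + 4) − (7/8)| = 108/(8(8x + 4)) < 108/(8·8x) = (27/16)/x.
Thus |(7x - 10)/(8x + 4) − (7/8)| < ε whenever x > (27/16)/ε.
Take N_0 = (27/16)/ε. If x > N_0 then |(7x - 10)/(8x + 4) − (7/8)| < (27/16)/x < ε.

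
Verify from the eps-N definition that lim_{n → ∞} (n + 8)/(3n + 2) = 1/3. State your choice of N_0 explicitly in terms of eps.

Suppose eps > 0. For n ≥ 1, |(n + 8)/(3n + 2) − (1/3)| = |22|/(3(3n + 2)) = 22/(3(3n + 2)).
Since 3n + 2 ≥ 3n for n ≥ 1, this is ≤ 22/(3·3n) = (22/9)/n.
So |(n + 8)/(3n + 2) − (1/3)| < eps whenever n > (22/9)/eps.
Take N_0 = (22/9)/eps. If n > N_0 then |(n + 8)/(3n + 2) − (1/3)| ≤ (22/9)/n < eps.

N_0 = (22/9)/eps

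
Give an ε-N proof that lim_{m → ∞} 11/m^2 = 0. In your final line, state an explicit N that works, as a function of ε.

N = (11/ε)^{1/2}

Let ε > 0 be given. For m ≥ 1, |11/m^2 − 0| = 11/m^2.
11/m^2 < ε ⇔ m^2 > 11/ε ⇔ m > (11/ε)^{1/2}.
Take N = (11/ε)^{1/2}. Then m > N implies 11/m^2 < ε.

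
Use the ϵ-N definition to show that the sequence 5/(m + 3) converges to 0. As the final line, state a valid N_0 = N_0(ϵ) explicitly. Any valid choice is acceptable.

N_0 = 5/ϵ

Suppose ϵ > 0. For m ≥ 1, |5/(m + 3) − 0| = 5/(m + 3) ≤ 5/m.
We need 5/m < ϵ, i.e. m > 5/ϵ.
Take N_0 = 5/ϵ. If m > N_0 then |5/(m + 3)| ≤ 5/m < ϵ.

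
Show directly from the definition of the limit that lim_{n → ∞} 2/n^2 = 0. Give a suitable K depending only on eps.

Let eps > 0. For n ≥ 1, |2/n^2 − 0| = 2/n^2.
2/n^2 < eps ⇔ n^2 > 2/eps ⇔ n > (2/eps)^{1/2}.
Take K = (2/eps)^{1/2}. Then n > K implies 2/n^2 < eps.

K = (2/eps)^{1/2}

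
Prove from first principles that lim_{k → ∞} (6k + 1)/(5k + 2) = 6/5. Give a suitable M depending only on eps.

M = (7/25)/eps

Let eps > 0. For k ≥ 1, |(6k + 1)/(5k + 2) − (6/5)| = |-7|/(5(5k + 2)) = 7/(5(5k + 2)).
Since 5k + 2 ≥ 5k for k ≥ 1, this is ≤ 7/(5·5k) = (7/25)/k.
So |(6k + 1)/(5k + 2) − (6/5)| < eps whenever k > (7/25)/eps.
Take M = (7/25)/eps. If k > M then |(6k + 1)/(5k + 2) − (6/5)| ≤ (7/25)/k < eps.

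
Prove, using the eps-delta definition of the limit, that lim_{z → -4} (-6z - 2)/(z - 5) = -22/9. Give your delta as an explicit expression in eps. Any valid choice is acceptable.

delta = min(9/2, (81/64)eps)

Suppose eps > 0. We want delta > 0 with 0 < |z + 4| < delta ⇒ |(-6z - 2)/(z - 5) + 22/9| < eps.
Combining over a common denominator, (-6z - 2)/(z - 5) + 22/9 = [(-6z - 2)·(-9) − 22·(z - 5)] / [(-9)·(z - 5)] = 32(z + 4) / ((-9)(z - 5)).
So |(-6z - 2)/(z - 5) + 22/9| = 32|z + 4| / (9·|z − 5|).
Restrict delta ≤ 9/2. Then |z + 4| < 9/2 gives |z − 5| = |(z + 4) + (-9)| ≥ 9 − 9/2 = 9/2.
Hence |(-6z - 2)/(z - 5) + 22/9| < 32|z + 4|/(9·(9/2)) = (64/81)|z + 4|, which is < eps once |z + 4| < (81/64)eps.
Take delta = min(9/2, (81/64)eps). Then 0 < |z + 4| < delta forces both bounds, so |(-6z - 2)/(z - 5) + 22/9| < eps.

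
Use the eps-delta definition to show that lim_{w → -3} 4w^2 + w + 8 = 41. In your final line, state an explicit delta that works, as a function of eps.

Let eps > 0. We want delta > 0 such that 0 < |w + 3| < delta implies |(4w^2 + w + 8) − 41| < eps.
(4w^2 + w + 8) − 41 = 4w^2 + w - 33 = (w + 3)(4w - 11).
So |(4w^2 + w + 8) − 41| = |w + 3|·|4w - 11|.
Assume first that |w + 3| < 1, so |w| < 4. Then |4w - 11| ≤ 4·4 + 11 = 27.
Hence |(4w^2 + w + 8) − 41| ≤ 27|w + 3| < eps provided |w + 3| < eps/27.
Take delta = min(1, eps/27). Then 0 < |w + 3| < delta gives both |w + 3| < 1 and |w + 3| < eps/27, so |(4w^2 + w + 8) − 41| < eps.

delta = min(1, eps/27)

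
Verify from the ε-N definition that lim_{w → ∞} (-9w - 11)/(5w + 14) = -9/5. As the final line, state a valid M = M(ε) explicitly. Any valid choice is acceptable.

M = (71/25)/ε

Fix ε > 0. We seek M > 0 such that w > M implies |(-9w - 11)/(5w + 14) + 9/5| < ε.
(-9w - 11)/(5w + 14) + 9/5 = (5(-9w - 11) − (-9)(5w + 14)) / (5(5w + 14)) = 71/(5(5w + 14)).
For w > 0 we have 5w + 14 > 5w, so |(-9w - 11)/(5w + 14) + 9/5| = 71/(5(5w + 14)) < 71/(5·5w) = (71/25)/w.
Thus |(-9w - 11)/(5w + 14) + 9/5| < ε whenever w > (71/25)/ε.
Take M = (71/25)/ε. If w > M then |(-9w - 11)/(5w + 14) + 9/5| < (71/25)/w < ε.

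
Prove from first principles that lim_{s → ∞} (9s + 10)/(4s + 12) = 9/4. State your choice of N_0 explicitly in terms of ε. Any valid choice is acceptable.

N_0 = (17/4)/ε

Let ε > 0 be given. We seek N_0 > 0 such that s > N_0 implies |(9s + 10)/(4s + 12) − (9/4)| < ε.
(9s + 10)/(4s + 12) − (9/4) = (4(9s + 10) − 9(4s + 12)) / (4(4s + 12)) = -68/(4(4s + 12)).
For s > 0 we have 4s + 12 > 4s, so |(9s + 10)/(4s + 12) − (9/4)| = 68/(4(4s + 12)) < 68/(4·4s) = (17/4)/s.
Thus |(9s + 10)/(4s + 12) − (9/4)| < ε whenever s > (17/4)/ε.
Take N_0 = (17/4)/ε. If s > N_0 then |(9s + 10)/(4s + 12) − (9/4)| < (17/4)/s < ε.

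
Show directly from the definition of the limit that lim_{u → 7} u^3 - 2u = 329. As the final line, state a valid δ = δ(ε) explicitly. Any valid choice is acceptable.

δ = min(2, ε/191)

Let ε > 0 be given. We want δ > 0 such that 0 < |u − 7| < δ implies |(u^3 - 2u) − 329| < ε.
(u^3 - 2u) − 329 = u^3 - 2u - 329 = (u − 7)(u^2 + 7u + 47).
So |(u^3 - 2u) − 329| = |u − 7|·|u^2 + 7u + 47|.
Assume first that |u − 7| < 2, so |u| < 9. Then |u^2 + 7u + 47| ≤ 9^2 + 7·9 + 47 = 191.
Hence |(u^3 - 2u) − 329| ≤ 191|u − 7| < ε provided |u − 7| < ε/191.
Choosing δ = min(2, ε/191) ensures both conditions, hence |(u^3 - 2u) − 329| < ε.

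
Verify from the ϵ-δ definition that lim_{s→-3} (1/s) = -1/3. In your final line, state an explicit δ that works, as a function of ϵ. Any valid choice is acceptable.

Suppose ϵ > 0. We seek δ > 0 such that 0 < |s + 3| < δ implies |1/s + 1/3| < ϵ.
|1/s + 1/3| = |-3 − s|/(3·|s|) = |s + 3|/(3|s|).
Restrict δ ≤ 3/2. Then |s + 3| < 3/2 gives |s| > 3/2, so 3|s| > 9/2.
Then |1/s + 1/3| < |s + 3|/(9/2), which is < ϵ when |s + 3| < (9/2)ϵ.
Take δ = min(3/2, (9/2)ϵ). Then 0 < |s + 3| < δ gives both |s + 3| < 3/2 and |s + 3| < (9/2)ϵ, so |1/s + 1/3| < ϵ.

δ = min(3/2, (9/2)ϵ)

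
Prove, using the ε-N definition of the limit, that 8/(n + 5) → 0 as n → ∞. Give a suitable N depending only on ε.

N = 8/ε

Fix ε > 0. For n ≥ 1, |8/(n + 5) − 0| = 8/(n + 5) ≤ 8/n.
We need 8/n < ε, i.e. n > 8/ε.
Take N = 8/ε. If n > N then |8/(n + 5)| ≤ 8/n < ε.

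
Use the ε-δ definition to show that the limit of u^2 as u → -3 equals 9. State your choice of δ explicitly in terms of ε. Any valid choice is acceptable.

Let ε > 0. We seek δ > 0 with 0 < |u + 3| < δ ⇒ |u^2 − 9| < ε.
Factor: u^2 − 9 = (u + 3)(u - 3), so |u^2 − 9| = |u + 3|·|u - 3|.
Restrict δ ≤ 2. Then |u + 3| < 2 gives |u| < 5, so by the triangle inequality |u - 3| ≤ 5 + 3 = 8.
Hence |u^2 − 9| ≤ 8|u + 3|, which is < ε once |u + 3| < ε/8.
Take δ = min(2, ε/8). If 0 < |u + 3| < δ then both bounds hold and |u^2 − 9| ≤ 8|u + 3| < 8·(ε/8) = ε.

δ = min(2, ε/8)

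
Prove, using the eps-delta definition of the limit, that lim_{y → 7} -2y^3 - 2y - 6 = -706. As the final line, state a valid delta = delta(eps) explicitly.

delta = min(1, eps/340)

Fix eps > 0. We want delta > 0 such that 0 < |y − 7| < delta implies |(-2y^3 - 2y - 6) + 706| < eps.
(-2y^3 - 2y - 6) + 706 = -2y^3 - 2y + 700 = (y − 7)(-2y^2 - 14y - 100).
So |(-2y^3 - 2y - 6) + 706| = |y − 7|·|-2y^2 - 14y - 100|.
Require delta ≤ 1. Then |y − 7| < 1 gives |y| < 8, and by the triangle inequality |-2y^2 - 14y - 100| ≤ 2·8^2 + 14·8 + 100 = 340.
Hence |(-2y^3 - 2y - 6) + 706| ≤ 340|y − 7| < eps provided |y − 7| < eps/340.
Take delta = min(1, eps/340). Then 0 < |y − 7| < delta gives both |y − 7| < 1 and |y − 7| < eps/340, so |(-2y^3 - 2y - 6) + 706| < eps.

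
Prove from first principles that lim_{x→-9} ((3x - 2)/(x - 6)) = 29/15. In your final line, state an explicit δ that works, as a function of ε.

δ = min(15/2, (225/32)ε)

Let ε > 0 be given. We want δ > 0 with 0 < |x + 9| < δ ⇒ |(3x - 2)/(x - 6) − (29/15)| < ε.
Combining over a common denominator, (3x - 2)/(x - 6) − (29/15) = [(3x - 2)·(-15) − (-29)·(x - 6)] / [(-15)·(x - 6)] = -16(x + 9) / ((-15)(x - 6)).
So |(3x - 2)/(x - 6) − (29/15)| = 16|x + 9| / (15·|x − 6|).
Require δ ≤ 15/2, so |x − 6| ≥ |-15| − |x + 9| > 15 − 15/2 = 15/2.
Hence |(3x - 2)/(x - 6) − (29/15)| < 16|x + 9|/(15·(15/2)) = (32/225)|x + 9|, which is < ε once |x + 9| < (225/32)ε.
Take δ = min(15/2, (225/32)ε). Then 0 < |x + 9| < δ forces both bounds, so |(3x - 2)/(x - 6) − (29/15)| < ε.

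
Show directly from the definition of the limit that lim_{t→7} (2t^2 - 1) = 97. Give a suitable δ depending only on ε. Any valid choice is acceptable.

δ = min(1, ε/30)

Suppose ε > 0. We want δ > 0 such that 0 < |t − 7| < δ implies |(2t^2 - 1) − 97| < ε.
(2t^2 - 1) − 97 = 2t^2 - 98 = (t − 7)(2t + 14).
So |(2t^2 - 1) − 97| = |t − 7|·|2t + 14|.
Require δ ≤ 1. Then |t − 7| < 1 gives |t| < 8, and by the triangle inequality |2t + 14| ≤ 2·8 + 14 = 30.
Hence |(2t^2 - 1) − 97| ≤ 30|t − 7| < ε provided |t − 7| < ε/30.
Take δ = min(1, ε/30). Then 0 < |t − 7| < δ gives both |t − 7| < 1 and |t − 7| < ε/30, so |(2t^2 - 1) − 97| < ε.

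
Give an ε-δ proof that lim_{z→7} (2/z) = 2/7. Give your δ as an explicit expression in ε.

Suppose ε > 0. We seek δ > 0 such that 0 < |z − 7| < δ implies |2/z − (2/7)| < ε.
|2/z − (2/7)| = 2·|7 − z|/(7·|z|) = 2|z − 7|/(7|z|).
Require δ ≤ 7/2 so that |z| > 7 − 7/2 = 7/2, hence 7|z| > 49/2.
Then |2/z − (2/7)| < 2|z − 7|/(49/2), which is < ε when |z − 7| < (49/4)ε.
Take δ = min(7/2, (49/4)ε). Then 0 < |z − 7| < δ gives both |z − 7| < 7/2 and |z − 7| < (49/4)ε, so |2/z − (2/7)| < ε.

δ = min(7/2, (49/4)ε)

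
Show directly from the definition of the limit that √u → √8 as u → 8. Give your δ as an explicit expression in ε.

δ = min(8, √8·ε)

Fix ε > 0. We want δ > 0 such that 0 < |u − 8| < δ implies |√u − √8| < ε.
Multiplying by the conjugate, |√u − √8| = |u − 8|/(√u + √8).
Restrict δ ≤ 8 so that |u − 8| < 8 forces u > 0, and then √u + √8 > √8.
Hence |√u − √8| < |u − 8|/√8, which is < ε once |u − 8| < √8·ε.
Take δ = min(8, √8·ε). If 0 < |u − 8| < δ then u > 0 and |√u − √8| < |u − 8|/√8 < ε.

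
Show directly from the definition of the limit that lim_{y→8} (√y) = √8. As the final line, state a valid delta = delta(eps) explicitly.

delta = min(8, √8·eps)

Let eps > 0. We want delta > 0 such that 0 < |y − 8| < delta implies |√y − √8| < eps.
Multiplying by the conjugate, |√y − √8| = |y − 8|/(√y + √8).
Restrict delta ≤ 8 so that |y − 8| < 8 forces y > 0, and then √y + √8 > √8.
Hence |√y − √8| < |y − 8|/√8, which is < eps once |y − 8| < √8·eps.
Take delta = min(8, √8·eps). If 0 < |y − 8| < delta then y > 0 and |√y − √8| < |y − 8|/√8 < eps.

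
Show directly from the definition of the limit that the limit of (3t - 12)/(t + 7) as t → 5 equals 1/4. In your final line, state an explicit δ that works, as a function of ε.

δ = min(6, (24/11)ε)

Suppose ε > 0. We want δ > 0 with 0 < |t − 5| < δ ⇒ |(3t - 12)/(t + 7) − (1/4)| < ε.
Combining over a common denominator, (3t - 12)/(t + 7) − (1/4) = [(3t - 12)·12 − 3·(t + 7)] / [12·(t + 7)] = 33(t − 5) / (12(t + 7)).
So |(3t - 12)/(t + 7) − (1/4)| = 33|t − 5| / (12·|t + 7|).
Require δ ≤ 6, so |t + 7| ≥ |12| − |t − 5| > 12 − 6 = 6.
Hence |(3t - 12)/(t + 7) − (1/4)| < 33|t − 5|/(12·6) = (11/24)|t − 5|, which is < ε once |t − 5| < (24/11)ε.
Take δ = min(6, (24/11)ε). Then 0 < |t − 5| < δ forces both bounds, so |(3t - 12)/(t + 7) − (1/4)| < ε.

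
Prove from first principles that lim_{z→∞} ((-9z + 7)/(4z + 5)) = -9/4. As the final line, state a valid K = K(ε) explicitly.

K = (73/16)/ε

Fix ε > 0. We seek K > 0 such that z > K implies |(-9z + 7)/(4z + 5) + 9/4| < ε.
(-9z + 7)/(4z + 5) + 9/4 = (4(-9z + 7) − (-9)(4z + 5)) / (4(4z + 5)) = 73/(4(4z + 5)).
For z > 0 we have 4z + 5 > 4z, so |(-9z + 7)/(4z + 5) + 9/4| = 73/(4(4z + 5)) < 73/(4·4z) = (73/16)/z.
Thus |(-9z + 7)/(4z + 5) + 9/4| < ε whenever z > (73/16)/ε.
Take K = (73/16)/ε. If z > K then |(-9z + 7)/(4z + 5) + 9/4| < (73/16)/z < ε.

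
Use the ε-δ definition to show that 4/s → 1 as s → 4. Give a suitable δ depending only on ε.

Let ε > 0. We seek δ > 0 such that 0 < |s − 4| < δ implies |4/s − 1| < ε.
|4/s − 1| = 4·|4 − s|/(4·|s|) = 4|s − 4|/(4|s|).
Restrict δ ≤ 2. Then |s − 4| < 2 gives |s| > 2, so 4|s| > 8.
Then |4/s − 1| < 4|s − 4|/8, which is < ε when |s − 4| < 2ε.
Take δ = min(2, 2ε). Then 0 < |s − 4| < δ gives both |s − 4| < 2 and |s − 4| < 2ε, so |4/s − 1| < ε.

δ = min(2, 2ε)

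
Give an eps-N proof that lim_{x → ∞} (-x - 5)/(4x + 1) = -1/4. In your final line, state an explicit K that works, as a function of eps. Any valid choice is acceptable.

K = (19/16)/eps

Fix eps > 0. We seek K > 0 such that x > K implies |(-x - 5)/(4x + 1) + 1/4| < eps.
(-x - 5)/(4x + 1) + 1/4 = (4(-x - 5) − (-1)(4x + 1)) / (4(4x + 1)) = -19/(4(4x + 1)).
For x > 0 we have 4x + 1 > 4x, so |(-x - 5)/(4x + 1) + 1/4| = 19/(4(4x + 1)) < 19/(4·4x) = (19/16)/x.
Thus |(-x - 5)/(4x + 1) + 1/4| < eps whenever x > (19/16)/eps.
Take K = (19/16)/eps. If x > K then |(-x - 5)/(4x + 1) + 1/4| < (19/16)/x < eps.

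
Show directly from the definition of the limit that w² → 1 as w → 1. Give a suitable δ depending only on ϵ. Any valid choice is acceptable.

δ = min(1, ϵ/3)

Fix ϵ > 0. We seek δ > 0 with 0 < |w − 1| < δ ⇒ |w² − 1| < ϵ.
Factor: w² − 1 = (w − 1)(w + 1), so |w² − 1| = |w − 1|·|w + 1|.
Restrict δ ≤ 1. Then |w − 1| < 1 gives |w| < 2, so by the triangle inequality |w + 1| ≤ 2 + 1 = 3.
Hence |w² − 1| ≤ 3|w − 1|, which is < ϵ once |w − 1| < ϵ/3.
Take δ = min(1, ϵ/3). If 0 < |w − 1| < δ then both bounds hold and |w² − 1| ≤ 3|w − 1| < 3·(ϵ/3) = ϵ.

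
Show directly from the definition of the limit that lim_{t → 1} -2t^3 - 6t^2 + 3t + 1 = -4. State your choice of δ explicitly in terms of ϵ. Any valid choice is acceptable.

δ = min(2, ϵ/47)

Fix ϵ > 0. We want δ > 0 such that 0 < |t − 1| < δ implies |(-2t^3 - 6t^2 + 3t + 1) + 4| < ϵ.
(-2t^3 - 6t^2 + 3t + 1) + 4 = -2t^3 - 6t^2 + 3t + 5 = (t − 1)(-2t^2 - 8t - 5).
So |(-2t^3 - 6t^2 + 3t + 1) + 4| = |t − 1|·|-2t^2 - 8t - 5|.
Assume first that |t − 1| < 2, so |t| < 3. Then |-2t^2 - 8t - 5| ≤ 2·3^2 + 8·3 + 5 = 47.
Hence |(-2t^3 - 6t^2 + 3t + 1) + 4| ≤ 47|t − 1| < ϵ provided |t − 1| < ϵ/47.
Choosing δ = min(2, ϵ/47) ensures both conditions, hence |(-2t^3 - 6t^2 + 3t + 1) + 4| < ϵ.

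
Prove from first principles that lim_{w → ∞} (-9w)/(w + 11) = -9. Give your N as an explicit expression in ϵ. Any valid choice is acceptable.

N = 99/ϵ

Let ϵ > 0. We seek N > 0 such that w > N implies |(-9w)/(w + 11) + 9| < ϵ.
(-9w)/(w + 11) + 9 = ((-9w) − (-9)(w + 11)) / ((w + 11)) = 99/((w + 11)).
For w > 0 we have w + 11 > w, so |(-9w)/(w + 11) + 9| = 99/((w + 11)) < 99/(w) = 99/w.
Thus |(-9w)/(w + 11) + 9| < ϵ whenever w > 99/ϵ.
Take N = 99/ϵ. If w > N then |(-9w)/(w + 11) + 9| < 99/w < ϵ.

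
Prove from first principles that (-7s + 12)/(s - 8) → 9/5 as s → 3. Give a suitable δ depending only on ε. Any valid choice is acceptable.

Fix ε > 0. We want δ > 0 with 0 < |s − 3| < δ ⇒ |(-7s + 12)/(s - 8) − (9/5)| < ε.
Combining over a common denominator, (-7s + 12)/(s - 8) − (9/5) = [(-7s + 12)·(-5) − (-9)·(s - 8)] / [(-5)·(s - 8)] = 44(s − 3) / ((-5)(s - 8)).
So |(-7s + 12)/(s - 8) − (9/5)| = 44|s − 3| / (5·|s − 8|).
Restrict δ ≤ 5/2. Then |s − 3| < 5/2 gives |s − 8| = |(s − 3) + (-5)| ≥ 5 − 5/2 = 5/2.
Hence |(-7s + 12)/(s - 8) − (9/5)| < 44|s − 3|/(5·(5/2)) = (88/25)|s − 3|, which is < ε once |s − 3| < (25/88)ε.
Take δ = min(5/2, (25/88)ε). Then 0 < |s − 3| < δ forces both bounds, so |(-7s + 12)/(s - 8) − (9/5)| < ε.

δ = min(5/2, (25/88)ε)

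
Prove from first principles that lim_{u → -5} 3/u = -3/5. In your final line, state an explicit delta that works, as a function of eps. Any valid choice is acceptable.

delta = min(5/2, (25/6)eps)

Let eps > 0 be given. We seek delta > 0 such that 0 < |u + 5| < delta implies |3/u + 3/5| < eps.
|3/u + 3/5| = 3·|-5 − u|/(5·|u|) = 3|u + 5|/(5|u|).
Restrict delta ≤ 5/2. Then |u + 5| < 5/2 gives |u| > 5/2, so 5|u| > 25/2.
Then |3/u + 3/5| < 3|u + 5|/(25/2), which is < eps when |u + 5| < (25/6)eps.
Take delta = min(5/2, (25/6)eps). Then 0 < |u + 5| < delta gives both |u + 5| < 5/2 and |u + 5| < (25/6)eps, so |3/u + 3/5| < eps.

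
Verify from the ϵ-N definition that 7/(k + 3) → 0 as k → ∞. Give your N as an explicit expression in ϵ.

Suppose ϵ > 0. For k ≥ 1, |7/(k + 3) − 0| = 7/(k + 3) ≤ 7/k.
We need 7/k < ϵ, i.e. k > 7/ϵ.
Take N = 7/ϵ. If k > N then |7/(k + 3)| ≤ 7/k < ϵ.

N = 7/ϵ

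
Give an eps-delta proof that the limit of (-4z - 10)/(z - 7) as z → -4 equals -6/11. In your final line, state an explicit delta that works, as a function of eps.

delta = min(11/2, (121/76)eps)

Suppose eps > 0. We want delta > 0 with 0 < |z + 4| < delta ⇒ |(-4z - 10)/(z - 7) + 6/11| < eps.
Combining over a common denominator, (-4z - 10)/(z - 7) + 6/11 = [(-4z - 10)·(-11) − 6·(z - 7)] / [(-11)·(z - 7)] = 38(z + 4) / ((-11)(z - 7)).
So |(-4z - 10)/(z - 7) + 6/11| = 38|z + 4| / (11·|z − 7|).
Require delta ≤ 11/2, so |z − 7| ≥ |-11| − |z + 4| > 11 − 11/2 = 11/2.
Hence |(-4z - 10)/(z - 7) + 6/11| < 38|z + 4|/(11·(11/2)) = (76/121)|z + 4|, which is < eps once |z + 4| < (121/76)eps.
Take delta = min(11/2, (121/76)eps). Then 0 < |z + 4| < delta forces both bounds, so |(-4z - 10)/(z - 7) + 6/11| < eps.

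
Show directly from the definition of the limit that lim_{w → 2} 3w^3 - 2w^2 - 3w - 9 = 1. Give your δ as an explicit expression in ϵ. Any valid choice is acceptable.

Suppose ϵ > 0. We want δ > 0 such that 0 < |w − 2| < δ implies |(3w^3 - 2w^2 - 3w - 9) − 1| < ϵ.
(3w^3 - 2w^2 - 3w - 9) − 1 = 3w^3 - 2w^2 - 3w - 10 = (w − 2)(3w^2 + 4w + 5).
So |(3w^3 - 2w^2 - 3w - 9) − 1| = |w − 2|·|3w^2 + 4w + 5|.
Assume first that |w − 2| < 2, so |w| < 4. Then |3w^2 + 4w + 5| ≤ 3·4^2 + 4·4 + 5 = 69.
Hence |(3w^3 - 2w^2 - 3w - 9) − 1| ≤ 69|w − 2| < ϵ provided |w − 2| < ϵ/69.
Take δ = min(2, ϵ/69). Then 0 < |w − 2| < δ gives both |w − 2| < 2 and |w − 2| < ϵ/69, so |(3w^3 - 2w^2 - 3w - 9) − 1| < ϵ.

δ = min(2, ϵ/69)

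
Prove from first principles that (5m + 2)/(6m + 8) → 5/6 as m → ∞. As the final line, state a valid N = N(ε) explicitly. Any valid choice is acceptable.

Suppose ε > 0. For m ≥ 1, |(5m + 2)/(6m + 8) − (5/6)| = |-28|/(6(6m + 8)) = 28/(6(6m + 8)).
Since 6m + 8 ≥ 6m for m ≥ 1, this is ≤ 28/(6·6m) = (7/9)/m.
So |(5m + 2)/(6m + 8) − (5/6)| < ε whenever m > (7/9)/ε.
Take N = (7/9)/ε. If m > N then |(5m + 2)/(6m + 8) − (5/6)| ≤ (7/9)/m < ε.

N = (7/9)/ε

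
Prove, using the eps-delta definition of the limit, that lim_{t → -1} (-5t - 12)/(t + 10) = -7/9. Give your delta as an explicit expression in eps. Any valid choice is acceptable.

Let eps > 0 be given. We want delta > 0 with 0 < |t + 1| < delta ⇒ |(-5t - 12)/(t + 10) + 7/9| < eps.
Combining over a common denominator, (-5t - 12)/(t + 10) + 7/9 = [(-5t - 12)·9 − (-7)·(t + 10)] / [9·(t + 10)] = -38(t + 1) / (9(t + 10)).
So |(-5t - 12)/(t + 10) + 7/9| = 38|t + 1| / (9·|t + 10|).
Require delta ≤ 9/2, so |t + 10| ≥ |9| − |t + 1| > 9 − 9/2 = 9/2.
Hence |(-5t - 12)/(t + 10) + 7/9| < 38|t + 1|/(9·(9/2)) = (76/81)|t + 1|, which is < eps once |t + 1| < (81/76)eps.
Take delta = min(9/2, (81/76)eps). Then 0 < |t + 1| < delta forces both bounds, so |(-5t - 12)/(t + 10) + 7/9| < eps.

delta = min(9/2, (81/76)eps)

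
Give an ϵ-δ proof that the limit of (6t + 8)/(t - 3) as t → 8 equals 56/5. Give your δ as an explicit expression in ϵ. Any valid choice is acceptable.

Let ϵ > 0. We want δ > 0 with 0 < |t − 8| < δ ⇒ |(6t + 8)/(t - 3) − (56/5)| < ϵ.
Combining over a common denominator, (6t + 8)/(t - 3) − (56/5) = [(6t + 8)·5 − 56·(t - 3)] / [5·(t - 3)] = -26(t − 8) / (5(t - 3)).
So |(6t + 8)/(t - 3) − (56/5)| = 26|t − 8| / (5·|t − 3|).
Require δ ≤ 5/2, so |t − 3| ≥ |5| − |t − 8| > 5 − 5/2 = 5/2.
Hence |(6t + 8)/(t - 3) − (56/5)| < 26|t − 8|/(5·(5/2)) = (52/25)|t − 8|, which is < ϵ once |t − 8| < (25/52)ϵ.
Take δ = min(5/2, (25/52)ϵ). Then 0 < |t − 8| < δ forces both bounds, so |(6t + 8)/(t - 3) − (56/5)| < ϵ.

δ = min(5/2, (25/52)ϵ)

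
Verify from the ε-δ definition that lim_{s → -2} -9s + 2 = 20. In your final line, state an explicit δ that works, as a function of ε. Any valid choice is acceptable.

Let ε > 0 be given. We need δ > 0 so that 0 < |s + 2| < δ implies |(-9s + 2) − 20| < ε.
|(-9s + 2) − 20| = |-9s - 18| = 9|s + 2|.
So 9|s + 2| < ε exactly when |s + 2| < ε/9.
Choosing δ = ε/9 gives |(-9s + 2) − 20| = 9|s + 2| < ε whenever |s + 2| < δ.

δ = ε/9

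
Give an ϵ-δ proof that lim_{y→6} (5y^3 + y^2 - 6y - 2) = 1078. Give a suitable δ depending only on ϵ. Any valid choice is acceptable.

Fix ϵ > 0. We want δ > 0 such that 0 < |y − 6| < δ implies |(5y^3 + y^2 - 6y - 2) − 1078| < ϵ.
(5y^3 + y^2 - 6y - 2) − 1078 = 5y^3 + y^2 - 6y - 1080 = (y − 6)(5y^2 + 31y + 180).
So |(5y^3 + y^2 - 6y - 2) − 1078| = |y − 6|·|5y^2 + 31y + 180|.
Assume first that |y − 6| < 1, so |y| < 7. Then |5y^2 + 31y + 180| ≤ 5·7^2 + 31·7 + 180 = 642.
Hence |(5y^3 + y^2 - 6y - 2) − 1078| ≤ 642|y − 6| < ϵ provided |y − 6| < ϵ/642.
Choosing δ = min(1, ϵ/642) ensures both conditions, hence |(5y^3 + y^2 - 6y - 2) − 1078| < ϵ.

δ = min(1, ϵ/642)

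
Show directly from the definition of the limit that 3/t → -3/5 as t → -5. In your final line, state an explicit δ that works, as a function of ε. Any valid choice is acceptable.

Let ε > 0 be given. We seek δ > 0 such that 0 < |t + 5| < δ implies |3/t + 3/5| < ε.
|3/t + 3/5| = 3·|-5 − t|/(5·|t|) = 3|t + 5|/(5|t|).
Restrict δ ≤ 5/2. Then |t + 5| < 5/2 gives |t| > 5/2, so 5|t| > 25/2.
Then |3/t + 3/5| < 3|t + 5|/(25/2), which is < ε when |t + 5| < (25/6)ε.
Take δ = min(5/2, (25/6)ε). Then 0 < |t + 5| < δ gives both |t + 5| < 5/2 and |t + 5| < (25/6)ε, so |3/t + 3/5| < ε.

δ = min(5/2, (25/6)ε)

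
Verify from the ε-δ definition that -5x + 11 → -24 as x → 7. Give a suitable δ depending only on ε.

Let ε > 0 be given. We need δ > 0 so that 0 < |x − 7| < δ implies |(-5x + 11) + 24| < ε.
|(-5x + 11) + 24| = |-5x + 35| = 5|x − 7|.
Thus it suffices that |x − 7| < ε/5.
Choosing δ = ε/5 gives |(-5x + 11) + 24| = 5|x − 7| < ε whenever |x − 7| < δ.

δ = ε/5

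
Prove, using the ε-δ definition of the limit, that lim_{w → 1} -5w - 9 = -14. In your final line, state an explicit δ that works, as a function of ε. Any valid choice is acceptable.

Fix ε > 0. We need δ > 0 so that 0 < |w − 1| < δ implies |(-5w - 9) + 14| < ε.
|(-5w - 9) + 14| = |-5w + 5| = 5|w − 1|.
Thus it suffices that |w − 1| < ε/5.
Take δ = ε/5. If 0 < |w − 1| < δ then |(-5w - 9) + 14| = 5|w − 1| < 5·(ε/5) = ε.

δ = ε/5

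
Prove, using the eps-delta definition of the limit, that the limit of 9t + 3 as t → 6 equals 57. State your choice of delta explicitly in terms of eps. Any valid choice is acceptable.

delta = eps/9

Let eps > 0. We need delta > 0 so that 0 < |t − 6| < delta implies |(9t + 3) − 57| < eps.
|(9t + 3) − 57| = |9t - 54| = 9|t − 6|.
So 9|t − 6| < eps exactly when |t − 6| < eps/9.
Choosing delta = eps/9 gives |(9t + 3) − 57| = 9|t − 6| < eps whenever |t − 6| < delta.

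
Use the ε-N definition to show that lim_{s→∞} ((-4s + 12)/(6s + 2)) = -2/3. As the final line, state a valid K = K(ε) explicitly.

Let ε > 0. We seek K > 0 such that s > K implies |(-4s + 12)/(6s + 2) + 2/3| < ε.
(-4s + 12)/(6s + 2) + 2/3 = (6(-4s + 12) − (-4)(6s + 2)) / (6(6s + 2)) = 80/(6(6s + 2)).
For s > 0 we have 6s + 2 > 6s, so |(-4s + 12)/(6s + 2) + 2/3| = 80/(6(6s + 2)) < 80/(6·6s) = (20/9)/s.
Thus |(-4s + 12)/(6s + 2) + 2/3| < ε whenever s > (20/9)/ε.
Take K = (20/9)/ε. If s > K then |(-4s + 12)/(6s + 2) + 2/3| < (20/9)/s < ε.

K = (20/9)/ε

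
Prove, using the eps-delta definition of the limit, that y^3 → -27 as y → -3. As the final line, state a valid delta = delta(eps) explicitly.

Fix eps > 0. We seek delta > 0 with 0 < |y + 3| < delta ⇒ |y^3 + 27| < eps.
Factor: y^3 + 27 = (y + 3)(y^2 - 3y + 9), so |y^3 + 27| = |y + 3|·|y^2 - 3y + 9|.
Restrict delta ≤ 2. Then |y + 3| < 2 gives |y| < 5, so by the triangle inequality |y^2 - 3y + 9| ≤ 5^2 + 3·5 + 9 = 49.
Hence |y^3 + 27| ≤ 49|y + 3|, which is < eps once |y + 3| < eps/49.
Take delta = min(2, eps/49). If 0 < |y + 3| < delta then both bounds hold and |y^3 + 27| ≤ 49|y + 3| < 49·(eps/49) = eps.

delta = min(2, eps/49)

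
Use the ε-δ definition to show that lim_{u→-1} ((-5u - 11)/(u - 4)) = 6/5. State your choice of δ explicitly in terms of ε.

δ = min(5/2, (25/62)ε)

Let ε > 0. We want δ > 0 with 0 < |u + 1| < δ ⇒ |(-5u - 11)/(u - 4) − (6/5)| < ε.
Combining over a common denominator, (-5u - 11)/(u - 4) − (6/5) = [(-5u - 11)·(-5) − (-6)·(u - 4)] / [(-5)·(u - 4)] = 31(u + 1) / ((-5)(u - 4)).
So |(-5u - 11)/(u - 4) − (6/5)| = 31|u + 1| / (5·|u − 4|).
Restrict δ ≤ 5/2. Then |u + 1| < 5/2 gives |u − 4| = |(u + 1) + (-5)| ≥ 5 − 5/2 = 5/2.
Hence |(-5u - 11)/(u - 4) − (6/5)| < 31|u + 1|/(5·(5/2)) = (62/25)|u + 1|, which is < ε once |u + 1| < (25/62)ε.
Take δ = min(5/2, (25/62)ε). Then 0 < |u + 1| < δ forces both bounds, so |(-5u - 11)/(u - 4) − (6/5)| < ε.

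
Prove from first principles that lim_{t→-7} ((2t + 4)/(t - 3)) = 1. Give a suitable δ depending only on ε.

δ = min(5, 5ε)

Suppose ε > 0. We want δ > 0 with 0 < |t + 7| < δ ⇒ |(2t + 4)/(t - 3) − 1| < ε.
Combining over a common denominator, (2t + 4)/(t - 3) − 1 = [(2t + 4)·(-10) − (-10)·(t - 3)] / [(-10)·(t - 3)] = -10(t + 7) / ((-10)(t - 3)).
So |(2t + 4)/(t - 3) − 1| = 10|t + 7| / (10·|t − 3|).
Restrict δ ≤ 5. Then |t + 7| < 5 gives |t − 3| = |(t + 7) + (-10)| ≥ 10 − 5 = 5.
Hence |(2t + 4)/(t - 3) − 1| < 10|t + 7|/(10·5) = (1/5)|t + 7|, which is < ε once |t + 7| < 5ε.
Take δ = min(5, 5ε). Then 0 < |t + 7| < δ forces both bounds, so |(2t + 4)/(t - 3) − 1| < ε.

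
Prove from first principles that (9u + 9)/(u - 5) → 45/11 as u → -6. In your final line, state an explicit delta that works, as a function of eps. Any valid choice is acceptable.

delta = min(11/2, (121/108)eps)

Let eps > 0 be given. We want delta > 0 with 0 < |u + 6| < delta ⇒ |(9u + 9)/(u - 5) − (45/11)| < eps.
Combining over a common denominator, (9u + 9)/(u - 5) − (45/11) = [(9u + 9)·(-11) − (-45)·(u - 5)] / [(-11)·(u - 5)] = -54(u + 6) / ((-11)(u - 5)).
So |(9u + 9)/(u - 5) − (45/11)| = 54|u + 6| / (11·|u − 5|).
Require delta ≤ 11/2, so |u − 5| ≥ |-11| − |u + 6| > 11 − 11/2 = 11/2.
Hence |(9u + 9)/(u - 5) − (45/11)| < 54|u + 6|/(11·(11/2)) = (108/121)|u + 6|, which is < eps once |u + 6| < (121/108)eps.
Take delta = min(11/2, (121/108)eps). Then 0 < |u + 6| < delta forces both bounds, so |(9u + 9)/(u - 5) − (45/11)| < eps.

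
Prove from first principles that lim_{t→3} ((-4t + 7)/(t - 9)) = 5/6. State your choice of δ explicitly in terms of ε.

Let ε > 0. We want δ > 0 with 0 < |t − 3| < δ ⇒ |(-4t + 7)/(t - 9) − (5/6)| < ε.
Combining over a common denominator, (-4t + 7)/(t - 9) − (5/6) = [(-4t + 7)·(-6) − (-5)·(t - 9)] / [(-6)·(t - 9)] = 29(t − 3) / ((-6)(t - 9)).
So |(-4t + 7)/(t - 9) − (5/6)| = 29|t − 3| / (6·|t − 9|).
Require δ ≤ 3, so |t − 9| ≥ |-6| − |t − 3| > 6 − 3 = 3.
Hence |(-4t + 7)/(t - 9) − (5/6)| < 29|t − 3|/(6·3) = (29/18)|t − 3|, which is < ε once |t − 3| < (18/29)ε.
Take δ = min(3, (18/29)ε). Then 0 < |t − 3| < δ forces both bounds, so |(-4t + 7)/(t - 9) − (5/6)| < ε.

δ = min(3, (18/29)ε)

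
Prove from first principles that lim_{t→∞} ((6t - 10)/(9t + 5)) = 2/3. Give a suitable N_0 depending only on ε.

Let ε > 0 be given. We seek N_0 > 0 such that t > N_0 implies |(6t - 10)/(9t + 5) − (2/3)| < ε.
(6t - 10)/(9t + 5) − (2/3) = (9(6t - 10) − 6(9t + 5)) / (9(9t + 5)) = -120/(9(9t + 5)).
For t > 0 we have 9t + 5 > 9t, so |(6t - 10)/(9t + 5) − (2/3)| = 120/(9(9t + 5)) < 120/(9·9t) = (40/27)/t.
Thus |(6t - 10)/(9t + 5) − (2/3)| < ε whenever t > (40/27)/ε.
Take N_0 = (40/27)/ε. If t > N_0 then |(6t - 10)/(9t + 5) − (2/3)| < (40/27)/t < ε.

N_0 = (40/27)/ε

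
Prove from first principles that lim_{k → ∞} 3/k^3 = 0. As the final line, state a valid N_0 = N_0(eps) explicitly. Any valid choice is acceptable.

N_0 = (3/eps)^{1/3}

Let eps > 0 be given. For k ≥ 1, |3/k^3 − 0| = 3/k^3.
3/k^3 < eps ⇔ k^3 > 3/eps ⇔ k > (3/eps)^{1/3}.
Take N_0 = (3/eps)^{1/3}. Then k > N_0 implies 3/k^3 < eps.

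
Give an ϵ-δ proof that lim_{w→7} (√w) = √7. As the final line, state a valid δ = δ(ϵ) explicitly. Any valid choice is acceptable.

Fix ϵ > 0. We want δ > 0 such that 0 < |w − 7| < δ implies |√w − √7| < ϵ.
Multiplying by the conjugate, |√w − √7| = |w − 7|/(√w + √7).
Restrict δ ≤ 7 so that |w − 7| < 7 forces w > 0, and then √w + √7 > √7.
Hence |√w − √7| < |w − 7|/√7, which is < ϵ once |w − 7| < √7·ϵ.
Take δ = min(7, √7·ϵ). If 0 < |w − 7| < δ then w > 0 and |√w − √7| < |w − 7|/√7 < ϵ.

δ = min(7, √7·ϵ)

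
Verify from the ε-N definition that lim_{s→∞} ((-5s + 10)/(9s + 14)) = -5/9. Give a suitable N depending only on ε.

Fix ε > 0. We seek N > 0 such that s > N implies |(-5s + 10)/(9s + 14) + 5/9| < ε.
(-5s + 10)/(9s + 14) + 5/9 = (9(-5s + 10) − (-5)(9s + 14)) / (9(9s + 14)) = 160/(9(9s + 14)).
For s > 0 we have 9s + 14 > 9s, so |(-5s + 10)/(9s + 14) + 5/9| = 160/(9(9s + 14)) < 160/(9·9s) = (160/81)/s.
Thus |(-5s + 10)/(9s + 14) + 5/9| < ε whenever s > (160/81)/ε.
Take N = (160/81)/ε. If s > N then |(-5s + 10)/(9s + 14) + 5/9| < (160/81)/s < ε.

N = (160/81)/ε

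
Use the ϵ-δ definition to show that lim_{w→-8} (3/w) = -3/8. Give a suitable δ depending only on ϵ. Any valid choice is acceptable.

Fix ϵ > 0. We seek δ > 0 such that 0 < |w + 8| < δ implies |3/w + 3/8| < ϵ.
|3/w + 3/8| = 3·|-8 − w|/(8·|w|) = 3|w + 8|/(8|w|).
Require δ ≤ 4 so that |w| > 8 − 4 = 4, hence 8|w| > 32.
Then |3/w + 3/8| < 3|w + 8|/32, which is < ϵ when |w + 8| < (32/3)ϵ.
Take δ = min(4, (32/3)ϵ). Then 0 < |w + 8| < δ gives both |w + 8| < 4 and |w + 8| < (32/3)ϵ, so |3/w + 3/8| < ϵ.

δ = min(4, (32/3)ϵ)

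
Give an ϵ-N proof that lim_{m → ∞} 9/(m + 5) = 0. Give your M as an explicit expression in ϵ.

M = 9/ϵ

Let ϵ > 0 be given. For m ≥ 1, |9/(m + 5) − 0| = 9/(m + 5) ≤ 9/m.
We need 9/m < ϵ, i.e. m > 9/ϵ.
Take M = 9/ϵ. If m > M then |9/(m + 5)| ≤ 9/m < ϵ.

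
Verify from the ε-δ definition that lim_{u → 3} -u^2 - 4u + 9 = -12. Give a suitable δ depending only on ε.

δ = min(1, ε/11)

Let ε > 0. We want δ > 0 such that 0 < |u − 3| < δ implies |(-u^2 - 4u + 9) + 12| < ε.
(-u^2 - 4u + 9) + 12 = -u^2 - 4u + 21 = (u − 3)(-u - 7).
So |(-u^2 - 4u + 9) + 12| = |u − 3|·|-u - 7|.
Require δ ≤ 1. Then |u − 3| < 1 gives |u| < 4, and by the triangle inequality |-u - 7| ≤ 4 + 7 = 11.
Hence |(-u^2 - 4u + 9) + 12| ≤ 11|u − 3| < ε provided |u − 3| < ε/11.
Take δ = min(1, ε/11). Then 0 < |u − 3| < δ gives both |u − 3| < 1 and |u − 3| < ε/11, so |(-u^2 - 4u + 9) + 12| < ε.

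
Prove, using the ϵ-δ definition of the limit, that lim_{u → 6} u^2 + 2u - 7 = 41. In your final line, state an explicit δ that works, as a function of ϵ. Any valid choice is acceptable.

δ = min(1, ϵ/15)

Let ϵ > 0 be given. We want δ > 0 such that 0 < |u − 6| < δ implies |(u^2 + 2u - 7) − 41| < ϵ.
(u^2 + 2u - 7) − 41 = u^2 + 2u - 48 = (u − 6)(u + 8).
So |(u^2 + 2u - 7) − 41| = |u − 6|·|u + 8|.
Require δ ≤ 1. Then |u − 6| < 1 gives |u| < 7, and by the triangle inequality |u + 8| ≤ 7 + 8 = 15.
Hence |(u^2 + 2u - 7) − 41| ≤ 15|u − 6| < ϵ provided |u − 6| < ϵ/15.
Choosing δ = min(1, ϵ/15) ensures both conditions, hence |(u^2 + 2u - 7) − 41| < ϵ.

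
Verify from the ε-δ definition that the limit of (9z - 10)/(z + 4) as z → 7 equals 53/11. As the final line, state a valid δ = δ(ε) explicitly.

Fix ε > 0. We want δ > 0 with 0 < |z − 7| < δ ⇒ |(9z - 10)/(z + 4) − (53/11)| < ε.
Combining over a common denominator, (9z - 10)/(z + 4) − (53/11) = [(9z - 10)·11 − 53·(z + 4)] / [11·(z + 4)] = 46(z − 7) / (11(z + 4)).
So |(9z - 10)/(z + 4) − (53/11)| = 46|z − 7| / (11·|z + 4|).
Require δ ≤ 11/2, so |z + 4| ≥ |11| − |z − 7| > 11 − 11/2 = 11/2.
Hence |(9z - 10)/(z + 4) − (53/11)| < 46|z − 7|/(11·(11/2)) = (92/121)|z − 7|, which is < ε once |z − 7| < (121/92)ε.
Take δ = min(11/2, (121/92)ε). Then 0 < |z − 7| < δ forces both bounds, so |(9z - 10)/(z + 4) − (53/11)| < ε.

δ = min(11/2, (121/92)ε)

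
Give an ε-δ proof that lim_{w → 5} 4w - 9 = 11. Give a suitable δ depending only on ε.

Let ε > 0 be given. We need δ > 0 so that 0 < |w − 5| < δ implies |(4w - 9) − 11| < ε.
|(4w - 9) − 11| = |4w - 20| = 4|w − 5|.
So 4|w − 5| < ε exactly when |w − 5| < ε/4.
Take δ = ε/4. If 0 < |w − 5| < δ then |(4w - 9) − 11| = 4|w − 5| < 4·(ε/4) = ε.

δ = ε/4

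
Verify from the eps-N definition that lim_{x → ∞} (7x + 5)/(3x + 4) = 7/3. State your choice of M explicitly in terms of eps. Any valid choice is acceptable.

Suppose eps > 0. We seek M > 0 such that x > M implies |(7x + 5)/(3x + 4) − (7/3)| < eps.
(7x + 5)/(3x + 4) − (7/3) = (3(7x + 5) − 7(3x + 4)) / (3(3x + 4)) = -13/(3(3x + 4)).
For x > 0 we have 3x + 4 > 3x, so |(7x + 5)/(3x + 4) − (7/3)| = 13/(3(3x + 4)) < 13/(3·3x) = (13/9)/x.
Thus |(7x + 5)/(3x + 4) − (7/3)| < eps whenever x > (13/9)/eps.
Take M = (13/9)/eps. If x > M then |(7x + 5)/(3x + 4) − (7/3)| < (13/9)/x < eps.

M = (13/9)/eps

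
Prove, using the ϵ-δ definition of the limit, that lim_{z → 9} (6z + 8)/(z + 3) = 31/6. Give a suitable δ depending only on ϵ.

δ = min(6, (36/5)ϵ)

Let ϵ > 0. We want δ > 0 with 0 < |z − 9| < δ ⇒ |(6z + 8)/(z + 3) − (31/6)| < ϵ.
Combining over a common denominator, (6z + 8)/(z + 3) − (31/6) = [(6z + 8)·12 − 62·(z + 3)] / [12·(z + 3)] = 10(z − 9) / (12(z + 3)).
So |(6z + 8)/(z + 3) − (31/6)| = 10|z − 9| / (12·|z + 3|).
Require δ ≤ 6, so |z + 3| ≥ |12| − |z − 9| > 12 − 6 = 6.
Hence |(6z + 8)/(z + 3) − (31/6)| < 10|z − 9|/(12·6) = (5/36)|z − 9|, which is < ϵ once |z − 9| < (36/5)ϵ.
Take δ = min(6, (36/5)ϵ). Then 0 < |z − 9| < δ forces both bounds, so |(6z + 8)/(z + 3) − (31/6)| < ϵ.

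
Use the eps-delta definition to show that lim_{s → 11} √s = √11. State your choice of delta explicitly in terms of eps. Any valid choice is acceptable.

delta = min(11, √11·eps)

Let eps > 0. We want delta > 0 such that 0 < |s − 11| < delta implies |√s − √11| < eps.
Multiplying by the conjugate, |√s − √11| = |s − 11|/(√s + √11).
Restrict delta ≤ 11 so that |s − 11| < 11 forces s > 0, and then √s + √11 > √11.
Hence |√s − √11| < |s − 11|/√11, which is < eps once |s − 11| < √11·eps.
Take delta = min(11, √11·eps). If 0 < |s − 11| < delta then s > 0 and |√s − √11| < |s − 11|/√11 < eps.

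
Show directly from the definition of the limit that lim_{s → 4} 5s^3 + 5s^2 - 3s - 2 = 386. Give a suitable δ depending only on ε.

Let ε > 0 be given. We want δ > 0 such that 0 < |s − 4| < δ implies |(5s^3 + 5s^2 - 3s - 2) − 386| < ε.
(5s^3 + 5s^2 - 3s - 2) − 386 = 5s^3 + 5s^2 - 3s - 388 = (s − 4)(5s^2 + 25s + 97).
So |(5s^3 + 5s^2 - 3s - 2) − 386| = |s − 4|·|5s^2 + 25s + 97|.
Require δ ≤ 1. Then |s − 4| < 1 gives |s| < 5, and by the triangle inequality |5s^2 + 25s + 97| ≤ 5·5^2 + 25·5 + 97 = 347.
Hence |(5s^3 + 5s^2 - 3s - 2) − 386| ≤ 347|s − 4| < ε provided |s − 4| < ε/347.
Choosing δ = min(1, ε/347) ensures both conditions, hence |(5s^3 + 5s^2 - 3s - 2) − 386| < ε.

δ = min(1, ε/347)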